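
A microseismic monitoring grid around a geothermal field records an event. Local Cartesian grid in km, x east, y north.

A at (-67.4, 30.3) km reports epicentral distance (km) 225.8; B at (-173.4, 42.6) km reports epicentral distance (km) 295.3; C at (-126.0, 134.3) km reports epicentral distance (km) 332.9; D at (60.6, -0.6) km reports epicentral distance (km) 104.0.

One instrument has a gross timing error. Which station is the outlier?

Solve using three stations at a time. Using A, C, D (subtract circle equations pairwise → linear system) gives (x, y) ≈ (131.4, -76.9).
Distances from that point to each station vs reported:
  A: calculated 225.8 vs reported 225.8 → residual 0.0 km
  B: calculated 327.4 vs reported 295.3 → residual 32.1 km
  C: calculated 332.9 vs reported 332.9 → residual 0.0 km
  D: calculated 104.0 vs reported 104.0 → residual 0.0 km
A, C, D are mutually consistent (residuals ≈ 0); B is off by 32.1 km.

B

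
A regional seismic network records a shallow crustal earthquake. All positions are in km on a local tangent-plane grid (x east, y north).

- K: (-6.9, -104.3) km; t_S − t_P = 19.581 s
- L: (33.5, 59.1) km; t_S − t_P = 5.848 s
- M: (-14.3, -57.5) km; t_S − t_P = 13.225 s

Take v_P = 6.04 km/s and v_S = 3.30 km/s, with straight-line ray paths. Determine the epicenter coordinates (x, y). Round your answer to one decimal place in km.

Distance from S−P lag: d = Δt · v_P v_S / (v_P − v_S) = Δt · (6.04·3.30)/(6.04−3.30) ≈ 7.2745·Δt.
So d_K = 142.44, d_L = 42.54, d_M = 96.20 km.
Circle about each station: (x + 6.9)² + (y + 104.3)² = 142.44²; (x − 33.5)² + (y − 59.1)² = 42.54²; (x + 14.3)² + (y + 57.5)² = 96.20².
Subtracting pairs of circle equations eliminates x²+y² and gives linear equations (the radical axes):
80.8 x + 326.8 y = 12168.46
-14.8 x + 93.6 y = 3619.35
Solving the 2×2 system: x ≈ -3.5, y ≈ 38.1 km.

(-3.5, 38.1)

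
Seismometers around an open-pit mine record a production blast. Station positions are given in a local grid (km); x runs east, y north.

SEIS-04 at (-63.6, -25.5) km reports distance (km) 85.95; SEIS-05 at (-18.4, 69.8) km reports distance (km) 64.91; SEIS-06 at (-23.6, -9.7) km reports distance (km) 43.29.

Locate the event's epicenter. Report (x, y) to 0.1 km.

x ≈ 13.2 km, y ≈ 13.1 km

Circle about each station: (x + 63.6)² + (y + 25.5)² = 85.95²; (x + 18.4)² + (y − 69.8)² = 64.91²; (x + 23.6)² + (y + 9.7)² = 43.29².
Subtracting the SEIS-04 equation from the SEIS-05 and SEIS-06 equations removes the quadratic terms:
90.4 x + 190.6 y = 3689.48
80.0 x + 31.6 y = 1469.22
Solving the 2×2 system: x ≈ 13.2, y ≈ 13.1 km.
Check against SEIS-04 (with the unrounded x, y): √((x + 63.6)²+(y + 25.5)²) = 85.95 ≈ 85.95 km. ✓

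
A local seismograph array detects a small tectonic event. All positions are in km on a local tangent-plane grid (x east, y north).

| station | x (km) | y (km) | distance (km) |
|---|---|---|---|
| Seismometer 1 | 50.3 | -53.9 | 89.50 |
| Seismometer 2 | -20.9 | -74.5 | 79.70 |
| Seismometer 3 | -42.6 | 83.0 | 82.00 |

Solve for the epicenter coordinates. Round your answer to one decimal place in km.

x ≈ -17.0 km, y ≈ 5.1 km

Circle about each station: (x − 50.3)² + (y + 53.9)² = 89.50²; (x + 20.9)² + (y + 74.5)² = 79.70²; (x + 42.6)² + (y − 83.0)² = 82.00².
Subtracting the Seismometer 1 equation from the Seismometer 2 and Seismometer 3 equations removes the quadratic terms:
-142.4 x − 41.2 y = 2209.92
-185.8 x + 273.8 y = 4554.71
Solving the 2×2 system: x ≈ -17.0, y ≈ 5.1 km.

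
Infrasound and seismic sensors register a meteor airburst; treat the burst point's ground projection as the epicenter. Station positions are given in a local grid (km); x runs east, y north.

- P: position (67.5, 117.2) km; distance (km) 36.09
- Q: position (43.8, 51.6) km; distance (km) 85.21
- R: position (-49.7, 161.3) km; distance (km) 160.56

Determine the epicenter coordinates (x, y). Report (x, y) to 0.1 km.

Circle about each station: (x − 67.5)² + (y − 117.2)² = 36.09²; (x − 43.8)² + (y − 51.6)² = 85.21²; (x + 49.7)² + (y − 161.3)² = 160.56².
Subtracting pairs of circle equations eliminates x²+y² and gives linear equations (the radical axes):
-47.4 x − 131.2 y = -19669.35
-234.4 x + 88.2 y = -14281.34
Solving the 2×2 system: x ≈ 103.3, y ≈ 112.6 km.
Check against P (with the unrounded x, y): √((x − 67.5)²+(y − 117.2)²) = 36.09 ≈ 36.09 km. ✓

x ≈ 103.3 km, y ≈ 112.6 km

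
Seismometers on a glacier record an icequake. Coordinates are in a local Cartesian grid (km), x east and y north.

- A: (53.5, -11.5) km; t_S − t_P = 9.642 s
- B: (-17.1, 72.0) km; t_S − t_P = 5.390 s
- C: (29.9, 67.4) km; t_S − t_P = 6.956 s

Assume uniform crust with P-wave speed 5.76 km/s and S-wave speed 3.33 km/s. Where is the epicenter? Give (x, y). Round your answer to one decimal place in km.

-10.3 km east, 30.0 km north

Distance from S−P lag: d = Δt · v_P v_S / (v_P − v_S) = Δt · (5.76·3.33)/(5.76−3.33) ≈ 7.8933·Δt.
So d_A = 76.11, d_B = 42.55, d_C = 54.91 km.
Circle about each station: (x − 53.5)² + (y + 11.5)² = 76.11²; (x + 17.1)² + (y − 72.0)² = 42.55²; (x − 29.9)² + (y − 67.4)² = 54.91².
Subtracting the A equation from the B and C equations removes the quadratic terms:
-141.2 x + 167.0 y = 6464.14
-47.2 x + 157.8 y = 5219.89
Solving the 2×2 system: x ≈ -10.3, y ≈ 30.0 km.
Check against A (with the unrounded x, y): √((x − 53.5)²+(y + 11.5)²) = 76.11 ≈ 76.11 km. ✓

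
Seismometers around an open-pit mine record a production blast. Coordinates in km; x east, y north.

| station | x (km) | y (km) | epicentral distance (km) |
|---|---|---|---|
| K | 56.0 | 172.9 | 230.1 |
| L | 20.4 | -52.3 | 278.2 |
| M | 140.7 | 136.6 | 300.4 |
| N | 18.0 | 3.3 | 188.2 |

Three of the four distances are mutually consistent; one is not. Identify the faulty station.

Solve using three stations at a time. Using K, M, N (subtract circle equations pairwise → linear system) gives (x, y) ≈ (-154.2, 79.3).
Distances from that point to each station vs reported:
  K: calculated 230.1 vs reported 230.1 → residual 0.0 km
  L: calculated 218.6 vs reported 278.2 → residual 59.6 km
  M: calculated 300.4 vs reported 300.4 → residual 0.0 km
  N: calculated 188.2 vs reported 188.2 → residual 0.0 km
K, M, N are mutually consistent (residuals ≈ 0); L is off by 59.6 km.

L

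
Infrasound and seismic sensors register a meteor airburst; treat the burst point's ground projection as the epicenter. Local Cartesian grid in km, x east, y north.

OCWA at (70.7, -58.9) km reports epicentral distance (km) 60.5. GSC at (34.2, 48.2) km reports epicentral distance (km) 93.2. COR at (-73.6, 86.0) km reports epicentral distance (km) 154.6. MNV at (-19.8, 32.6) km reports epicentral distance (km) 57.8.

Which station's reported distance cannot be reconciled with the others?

MNV

Solve using three stations at a time. Using OCWA, GSC, COR (subtract circle equations pairwise → linear system) gives (x, y) ≈ (12.5, -42.4).
Distances from that point to each station vs reported:
  OCWA: calculated 60.5 vs reported 60.5 → residual 0.0 km
  GSC: calculated 93.2 vs reported 93.2 → residual 0.0 km
  COR: calculated 154.6 vs reported 154.6 → residual 0.0 km
  MNV: calculated 81.7 vs reported 57.8 → residual 23.9 km
OCWA, GSC, COR are mutually consistent (residuals ≈ 0); MNV is off by 23.9 km.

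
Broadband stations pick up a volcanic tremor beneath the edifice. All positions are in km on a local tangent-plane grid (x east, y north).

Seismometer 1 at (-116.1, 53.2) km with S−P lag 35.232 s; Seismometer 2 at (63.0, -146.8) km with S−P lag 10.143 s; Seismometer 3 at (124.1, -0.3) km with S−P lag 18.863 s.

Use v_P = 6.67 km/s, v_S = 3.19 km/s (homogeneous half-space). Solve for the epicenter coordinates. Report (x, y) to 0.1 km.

x ≈ 47.7 km, y ≈ -86.7 km

Distance from S−P lag: d = Δt · v_P v_S / (v_P − v_S) = Δt · (6.67·3.19)/(6.67−3.19) ≈ 6.1142·Δt.
So d_Seismometer 1 = 215.41, d_Seismometer 2 = 62.02, d_Seismometer 3 = 115.33 km.
Circle about each station: (x + 116.1)² + (y − 53.2)² = 215.41²; (x − 63.0)² + (y + 146.8)² = 62.02²; (x − 124.1)² + (y + 0.3)² = 115.33².
Subtracting pairs of circle equations eliminates x²+y² and gives linear equations (the radical axes):
358.2 x − 400.0 y = 51764.78
480.4 x − 107.0 y = 32191.91
Solving the 2×2 system: x ≈ 47.7, y ≈ -86.7 km.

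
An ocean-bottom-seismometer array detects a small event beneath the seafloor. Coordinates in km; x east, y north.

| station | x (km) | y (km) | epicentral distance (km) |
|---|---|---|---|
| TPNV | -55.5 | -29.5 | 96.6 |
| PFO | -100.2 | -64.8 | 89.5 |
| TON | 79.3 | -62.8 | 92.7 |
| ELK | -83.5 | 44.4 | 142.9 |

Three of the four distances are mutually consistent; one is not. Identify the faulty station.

Solve using three stations at a time. Using PFO, TON, ELK (subtract circle equations pairwise → linear system) gives (x, y) ≈ (-11.9, -79.2).
Distances from that point to each station vs reported:
  TPNV: calculated 66.1 vs reported 96.6 → residual 30.5 km
  PFO: calculated 89.5 vs reported 89.5 → residual 0.0 km
  TON: calculated 92.7 vs reported 92.7 → residual 0.0 km
  ELK: calculated 142.9 vs reported 142.9 → residual 0.0 km
PFO, TON, ELK are mutually consistent (residuals ≈ 0); TPNV is off by 30.5 km.

TPNV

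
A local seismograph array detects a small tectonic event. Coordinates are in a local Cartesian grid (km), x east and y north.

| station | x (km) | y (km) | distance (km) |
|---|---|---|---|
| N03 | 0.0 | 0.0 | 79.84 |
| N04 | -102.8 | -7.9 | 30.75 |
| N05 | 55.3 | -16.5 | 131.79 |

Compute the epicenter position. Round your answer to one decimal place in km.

Circle about each station: x² + y² = 79.84²; (x + 102.8)² + (y + 7.9)² = 30.75²; (x − 55.3)² + (y + 16.5)² = 131.79².
Subtracting pairs of circle equations eliminates x²+y² and gives linear equations (the radical axes):
-205.6 x − 15.8 y = 16059.11
110.6 x − 33.0 y = -7663.84
Solving the 2×2 system: x ≈ -76.3, y ≈ -23.5 km.
Check against N03 (with the unrounded x, y): √(x²+y²) = 79.84 ≈ 79.84 km. ✓

x ≈ -76.3 km, y ≈ -23.5 km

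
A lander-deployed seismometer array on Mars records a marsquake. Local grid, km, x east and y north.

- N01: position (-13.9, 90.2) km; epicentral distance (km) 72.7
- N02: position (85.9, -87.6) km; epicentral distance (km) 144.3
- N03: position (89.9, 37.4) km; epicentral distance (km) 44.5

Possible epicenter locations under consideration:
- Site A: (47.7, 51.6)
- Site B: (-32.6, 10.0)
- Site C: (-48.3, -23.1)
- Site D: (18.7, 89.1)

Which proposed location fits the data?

For each candidate, compare |candidate − station| to the reported distance:
Site A: residuals N01 0.0, N02 0.0, N03 0.0 → max 0.0 km
Site B: residuals N01 9.7, N02 9.2, N03 81.0 → max 81.0 km
Site C: residuals N01 45.7, N02 4.6, N03 106.4 → max 106.4 km
Site D: residuals N01 40.1, N02 44.7, N03 43.5 → max 44.7 km
Only Site A has all residuals ≈ 0.

Site A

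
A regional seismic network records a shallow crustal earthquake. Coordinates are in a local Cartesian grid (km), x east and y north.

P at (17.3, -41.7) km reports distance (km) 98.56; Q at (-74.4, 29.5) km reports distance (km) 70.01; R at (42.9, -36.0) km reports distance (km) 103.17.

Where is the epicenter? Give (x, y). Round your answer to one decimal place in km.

(-8.6, 53.4)

Circle about each station: (x − 17.3)² + (y + 41.7)² = 98.56²; (x + 74.4)² + (y − 29.5)² = 70.01²; (x − 42.9)² + (y + 36.0)² = 103.17².
Subtracting the P equation from the Q and R equations removes the quadratic terms:
-183.4 x + 142.4 y = 9180.10
51.2 x + 11.4 y = 168.25
Solving the 2×2 system: x ≈ -8.6, y ≈ 53.4 km.
Check against P (with the unrounded x, y): √((x − 17.3)²+(y + 41.7)²) = 98.55 ≈ 98.56 km. ✓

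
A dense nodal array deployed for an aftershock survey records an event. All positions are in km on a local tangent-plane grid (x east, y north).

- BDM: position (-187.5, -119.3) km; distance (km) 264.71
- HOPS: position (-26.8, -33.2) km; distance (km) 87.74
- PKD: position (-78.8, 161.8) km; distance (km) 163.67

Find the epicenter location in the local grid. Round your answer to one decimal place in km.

(26.5, 36.5)

Circle about each station: (x + 187.5)² + (y + 119.3)² = 264.71²; (x + 26.8)² + (y + 33.2)² = 87.74²; (x + 78.8)² + (y − 161.8)² = 163.67².
Subtracting the BDM equation from the HOPS and PKD equations removes the quadratic terms:
321.4 x + 172.2 y = 14804.82
217.4 x + 562.2 y = 26283.46
Solving the 2×2 system: x ≈ 26.5, y ≈ 36.5 km.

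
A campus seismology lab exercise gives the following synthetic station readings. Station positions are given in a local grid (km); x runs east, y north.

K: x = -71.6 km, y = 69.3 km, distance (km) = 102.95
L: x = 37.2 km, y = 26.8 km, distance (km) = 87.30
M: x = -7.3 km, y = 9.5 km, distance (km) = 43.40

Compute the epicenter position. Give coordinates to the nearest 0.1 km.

-32.4 km east, -25.9 km north

Circle about each station: (x + 71.6)² + (y − 69.3)² = 102.95²; (x − 37.2)² + (y − 26.8)² = 87.30²; (x + 7.3)² + (y − 9.5)² = 43.40².
Subtracting pairs of circle equations eliminates x²+y² and gives linear equations (the radical axes):
217.6 x − 85.0 y = -4849.56
128.6 x − 119.6 y = -1070.37
Solving the 2×2 system: x ≈ -32.4, y ≈ -25.9 km.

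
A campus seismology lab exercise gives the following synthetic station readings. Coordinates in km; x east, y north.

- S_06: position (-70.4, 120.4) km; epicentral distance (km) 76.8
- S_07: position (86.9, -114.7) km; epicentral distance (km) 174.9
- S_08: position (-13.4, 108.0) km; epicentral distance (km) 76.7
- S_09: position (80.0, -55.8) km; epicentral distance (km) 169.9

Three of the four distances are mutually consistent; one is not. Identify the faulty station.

S_07

Solve using three stations at a time. Using S_06, S_08, S_09 (subtract circle equations pairwise → linear system) gives (x, y) ≈ (-56.9, 44.9).
Distances from that point to each station vs reported:
  S_06: calculated 76.8 vs reported 76.8 → residual 0.0 km
  S_07: calculated 214.8 vs reported 174.9 → residual 39.9 km
  S_08: calculated 76.7 vs reported 76.7 → residual 0.0 km
  S_09: calculated 169.9 vs reported 169.9 → residual 0.0 km
S_06, S_08, S_09 are mutually consistent (residuals ≈ 0); S_07 is off by 39.9 km.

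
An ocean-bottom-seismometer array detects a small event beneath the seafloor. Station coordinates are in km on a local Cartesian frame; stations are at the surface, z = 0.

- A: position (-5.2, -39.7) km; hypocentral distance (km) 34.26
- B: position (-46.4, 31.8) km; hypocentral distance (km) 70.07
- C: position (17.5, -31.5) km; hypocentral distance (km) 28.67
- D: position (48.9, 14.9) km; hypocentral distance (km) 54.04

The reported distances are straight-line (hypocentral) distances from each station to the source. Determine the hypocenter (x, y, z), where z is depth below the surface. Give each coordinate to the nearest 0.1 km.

Each station gives a sphere (x−x_i)² + (y−y_i)² + z² = d_i² (stations at z=0).
Subtracting the A sphere from B and C: z² cancels, leaving linear equations in x and y:
-82.4 x + 143.0 y = -2174.99
45.4 x + 16.4 y = 47.15
Solving: x ≈ 5.407, y ≈ -12.094 km (keep extra digits for the depth step; rounded: 5.4, -12.1).
Then from the A sphere: z² = 34.26² − (x + 5.2)² − (y + 39.7)² with x = 5.407, y = -12.094, so z ≈ 17.296 ≈ 17.3 km.

x ≈ 5.4 km, y ≈ -12.1 km, depth ≈ 17.3 km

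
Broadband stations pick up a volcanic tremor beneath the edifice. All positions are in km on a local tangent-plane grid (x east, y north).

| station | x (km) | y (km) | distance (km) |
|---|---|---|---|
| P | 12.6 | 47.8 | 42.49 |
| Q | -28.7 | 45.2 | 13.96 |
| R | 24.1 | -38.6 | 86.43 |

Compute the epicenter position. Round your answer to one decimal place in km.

-26.6 km east, 31.4 km north

Circle about each station: (x − 12.6)² + (y − 47.8)² = 42.49²; (x + 28.7)² + (y − 45.2)² = 13.96²; (x − 24.1)² + (y + 38.6)² = 86.43².
Subtracting pairs of circle equations eliminates x²+y² and gives linear equations (the radical axes):
-82.6 x − 5.2 y = 2033.65
23.0 x − 172.8 y = -6037.57
Solving the 2×2 system: x ≈ -26.6, y ≈ 31.4 km.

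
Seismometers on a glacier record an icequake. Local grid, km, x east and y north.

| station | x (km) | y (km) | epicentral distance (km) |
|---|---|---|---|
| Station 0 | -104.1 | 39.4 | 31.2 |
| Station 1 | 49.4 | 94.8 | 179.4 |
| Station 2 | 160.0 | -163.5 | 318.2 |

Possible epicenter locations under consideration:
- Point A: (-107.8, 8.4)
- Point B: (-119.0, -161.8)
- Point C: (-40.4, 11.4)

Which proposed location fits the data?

Point A

For each candidate, compare |candidate − station| to the reported distance:
Point A: residuals Station 0 0.0, Station 1 0.0, Station 2 0.0 → max 0.0 km
Point B: residuals Station 0 170.6, Station 1 127.5, Station 2 39.2 → max 170.6 km
Point C: residuals Station 0 38.4, Station 1 56.8, Station 2 52.2 → max 56.8 km
Only Point A has all residuals ≈ 0.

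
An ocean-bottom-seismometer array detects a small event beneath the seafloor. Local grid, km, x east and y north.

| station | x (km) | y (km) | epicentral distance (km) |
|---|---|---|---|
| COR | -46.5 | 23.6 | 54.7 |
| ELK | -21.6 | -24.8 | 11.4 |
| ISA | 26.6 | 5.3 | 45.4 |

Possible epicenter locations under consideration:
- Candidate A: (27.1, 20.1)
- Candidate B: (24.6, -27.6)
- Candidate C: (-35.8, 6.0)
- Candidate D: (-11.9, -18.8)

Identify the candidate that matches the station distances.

For each candidate, compare |candidate − station| to the reported distance:
Candidate A: residuals COR 19.0, ELK 54.8, ISA 30.6 → max 54.8 km
Candidate B: residuals COR 32.9, ELK 34.9, ISA 12.4 → max 34.9 km
Candidate C: residuals COR 34.1, ELK 22.5, ISA 17.0 → max 34.1 km
Candidate D: residuals COR 0.0, ELK 0.0, ISA 0.0 → max 0.0 km
Only Candidate D has all residuals ≈ 0.

Candidate D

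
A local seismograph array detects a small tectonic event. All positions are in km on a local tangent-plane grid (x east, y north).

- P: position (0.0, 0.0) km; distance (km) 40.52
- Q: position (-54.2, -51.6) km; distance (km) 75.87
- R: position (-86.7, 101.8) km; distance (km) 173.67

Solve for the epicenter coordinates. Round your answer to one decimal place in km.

Circle about each station: x² + y² = 40.52²; (x + 54.2)² + (y + 51.6)² = 75.87²; (x + 86.7)² + (y − 101.8)² = 173.67².
Subtracting the P equation from the Q and R equations removes the quadratic terms:
-108.4 x − 103.2 y = 1485.81
-173.4 x + 203.6 y = -10639.27
Solving the 2×2 system: x ≈ 19.9, y ≈ -35.3 km.
Check against P (with the unrounded x, y): √(x²+y²) = 40.53 ≈ 40.52 km. ✓

x ≈ 19.9 km, y ≈ -35.3 km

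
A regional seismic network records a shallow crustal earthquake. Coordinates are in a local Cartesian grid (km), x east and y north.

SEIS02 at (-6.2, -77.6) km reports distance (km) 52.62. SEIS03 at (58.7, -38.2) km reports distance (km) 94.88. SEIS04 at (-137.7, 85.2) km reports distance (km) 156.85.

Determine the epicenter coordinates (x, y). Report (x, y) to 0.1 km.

Circle about each station: (x + 6.2)² + (y + 77.6)² = 52.62²; (x − 58.7)² + (y + 38.2)² = 94.88²; (x + 137.7)² + (y − 85.2)² = 156.85².
Subtracting the SEIS02 equation from the SEIS03 and SEIS04 equations removes the quadratic terms:
129.8 x + 78.8 y = -7388.62
-263.0 x + 325.6 y = -1672.93
Solving the 2×2 system: x ≈ -36.1, y ≈ -34.3 km.

(-36.1, -34.3)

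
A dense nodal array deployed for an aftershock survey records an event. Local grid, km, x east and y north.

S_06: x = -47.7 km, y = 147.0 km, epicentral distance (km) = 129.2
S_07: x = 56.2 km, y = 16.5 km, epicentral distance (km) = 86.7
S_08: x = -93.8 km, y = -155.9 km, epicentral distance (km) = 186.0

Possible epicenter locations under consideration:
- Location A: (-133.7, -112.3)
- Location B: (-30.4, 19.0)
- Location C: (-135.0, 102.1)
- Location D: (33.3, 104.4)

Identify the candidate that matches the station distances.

Location B

For each candidate, compare |candidate − station| to the reported distance:
Location A: residuals S_06 144.0, S_07 142.8, S_08 126.9 → max 144.0 km
Location B: residuals S_06 0.0, S_07 0.1, S_08 0.0 → max 0.1 km
Location C: residuals S_06 31.0, S_07 122.8, S_08 75.3 → max 122.8 km
Location D: residuals S_06 37.7, S_07 4.1, S_08 103.7 → max 103.7 km
Only Location B has all residuals ≈ 0.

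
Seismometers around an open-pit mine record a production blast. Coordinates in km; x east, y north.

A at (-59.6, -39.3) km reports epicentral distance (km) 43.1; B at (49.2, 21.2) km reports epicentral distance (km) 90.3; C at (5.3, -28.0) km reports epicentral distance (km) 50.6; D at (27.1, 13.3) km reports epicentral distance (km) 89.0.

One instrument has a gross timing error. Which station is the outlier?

Solve using three stations at a time. Using A, B, C (subtract circle equations pairwise → linear system) gives (x, y) ≈ (-38.1, -2.0).
Distances from that point to each station vs reported:
  A: calculated 43.1 vs reported 43.1 → residual 0.0 km
  B: calculated 90.3 vs reported 90.3 → residual 0.0 km
  C: calculated 50.6 vs reported 50.6 → residual 0.0 km
  D: calculated 66.9 vs reported 89.0 → residual 22.1 km
A, B, C are mutually consistent (residuals ≈ 0); D is off by 22.1 km.

D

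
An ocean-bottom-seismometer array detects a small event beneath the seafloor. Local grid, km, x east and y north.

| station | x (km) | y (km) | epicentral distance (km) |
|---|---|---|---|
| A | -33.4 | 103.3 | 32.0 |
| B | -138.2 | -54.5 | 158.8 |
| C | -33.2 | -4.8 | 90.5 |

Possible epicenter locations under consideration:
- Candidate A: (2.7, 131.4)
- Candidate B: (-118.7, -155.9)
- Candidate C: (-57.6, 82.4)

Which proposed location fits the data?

For each candidate, compare |candidate − station| to the reported distance:
Candidate A: residuals A 13.7, B 74.5, C 50.4 → max 74.5 km
Candidate B: residuals A 240.9, B 55.5, C 83.1 → max 240.9 km
Candidate C: residuals A 0.0, B 0.1, C 0.0 → max 0.1 km
Only Candidate C has all residuals ≈ 0.

Candidate C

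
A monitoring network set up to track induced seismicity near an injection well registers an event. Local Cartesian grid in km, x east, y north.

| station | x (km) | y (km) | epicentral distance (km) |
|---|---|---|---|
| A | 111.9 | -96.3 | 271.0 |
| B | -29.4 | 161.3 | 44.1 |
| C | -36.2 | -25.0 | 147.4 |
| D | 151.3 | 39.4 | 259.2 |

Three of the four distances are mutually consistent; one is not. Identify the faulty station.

D

Solve using three stations at a time. Using A, B, C (subtract circle equations pairwise → linear system) gives (x, y) ≈ (-48.9, 121.8).
Distances from that point to each station vs reported:
  A: calculated 271.0 vs reported 271.0 → residual 0.0 km
  B: calculated 44.0 vs reported 44.1 → residual 0.1 km
  C: calculated 147.4 vs reported 147.4 → residual 0.0 km
  D: calculated 216.5 vs reported 259.2 → residual 42.7 km
A, B, C are mutually consistent (residuals ≈ 0); D is off by 42.7 km.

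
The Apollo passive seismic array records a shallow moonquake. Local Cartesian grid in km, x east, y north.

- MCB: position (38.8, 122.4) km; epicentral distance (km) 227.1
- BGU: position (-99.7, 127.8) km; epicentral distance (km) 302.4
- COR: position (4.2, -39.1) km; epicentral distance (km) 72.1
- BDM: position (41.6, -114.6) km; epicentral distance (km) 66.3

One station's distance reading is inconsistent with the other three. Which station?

Solve using three stations at a time. Using MCB, BGU, BDM (subtract circle equations pairwise → linear system) gives (x, y) ≈ (104.9, -94.9).
Distances from that point to each station vs reported:
  MCB: calculated 227.1 vs reported 227.1 → residual 0.0 km
  BGU: calculated 302.4 vs reported 302.4 → residual 0.0 km
  COR: calculated 115.1 vs reported 72.1 → residual 43.0 km
  BDM: calculated 66.3 vs reported 66.3 → residual 0.0 km
MCB, BGU, BDM are mutually consistent (residuals ≈ 0); COR is off by 43.0 km.

COR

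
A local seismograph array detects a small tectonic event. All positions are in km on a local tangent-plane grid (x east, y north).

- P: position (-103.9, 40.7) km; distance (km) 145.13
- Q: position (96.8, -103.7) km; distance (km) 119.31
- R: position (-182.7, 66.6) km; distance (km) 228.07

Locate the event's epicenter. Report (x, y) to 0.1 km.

Circle about each station: (x + 103.9)² + (y − 40.7)² = 145.13²; (x − 96.8)² + (y + 103.7)² = 119.31²; (x + 182.7)² + (y − 66.6)² = 228.07².
Subtracting the P equation from the Q and R equations removes the quadratic terms:
401.4 x − 288.8 y = 14500.07
-157.6 x + 51.8 y = -5590.06
Solving the 2×2 system: x ≈ 34.9, y ≈ -1.7 km.

x ≈ 34.9 km, y ≈ -1.7 km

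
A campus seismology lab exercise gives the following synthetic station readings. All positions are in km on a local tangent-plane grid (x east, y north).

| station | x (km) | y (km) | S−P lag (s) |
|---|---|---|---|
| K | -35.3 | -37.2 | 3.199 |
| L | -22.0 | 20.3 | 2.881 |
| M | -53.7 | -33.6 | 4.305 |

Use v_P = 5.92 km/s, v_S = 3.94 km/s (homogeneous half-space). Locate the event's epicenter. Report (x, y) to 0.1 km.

Distance from S−P lag: d = Δt · v_P v_S / (v_P − v_S) = Δt · (5.92·3.94)/(5.92−3.94) ≈ 11.7802·Δt.
So d_K = 37.68, d_L = 33.94, d_M = 50.71 km.
Circle about each station: (x + 35.3)² + (y + 37.2)² = 37.68²; (x + 22.0)² + (y − 20.3)² = 33.94²; (x + 53.7)² + (y + 33.6)² = 50.71².
Subtracting pairs of circle equations eliminates x²+y² and gives linear equations (the radical axes):
26.6 x + 115.0 y = -1465.98
-36.8 x + 7.2 y = 231.00
Solving the 2×2 system: x ≈ -8.4, y ≈ -10.8 km.
Check against K (with the unrounded x, y): √((x + 35.3)²+(y + 37.2)²) = 37.69 ≈ 37.68 km. ✓

(-8.4, -10.8)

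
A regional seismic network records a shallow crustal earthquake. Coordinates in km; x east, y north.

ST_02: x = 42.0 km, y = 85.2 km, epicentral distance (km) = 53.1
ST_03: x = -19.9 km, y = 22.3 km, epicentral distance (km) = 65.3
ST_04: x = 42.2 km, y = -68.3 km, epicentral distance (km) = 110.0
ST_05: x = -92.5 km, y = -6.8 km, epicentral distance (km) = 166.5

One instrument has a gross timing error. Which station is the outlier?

ST_03

Solve using three stations at a time. Using ST_02, ST_04, ST_05 (subtract circle equations pairwise → linear system) gives (x, y) ≈ (67.7, 38.7).
Distances from that point to each station vs reported:
  ST_02: calculated 53.1 vs reported 53.1 → residual 0.0 km
  ST_03: calculated 89.1 vs reported 65.3 → residual 23.8 km
  ST_04: calculated 110.0 vs reported 110.0 → residual 0.0 km
  ST_05: calculated 166.5 vs reported 166.5 → residual 0.0 km
ST_02, ST_04, ST_05 are mutually consistent (residuals ≈ 0); ST_03 is off by 23.8 km.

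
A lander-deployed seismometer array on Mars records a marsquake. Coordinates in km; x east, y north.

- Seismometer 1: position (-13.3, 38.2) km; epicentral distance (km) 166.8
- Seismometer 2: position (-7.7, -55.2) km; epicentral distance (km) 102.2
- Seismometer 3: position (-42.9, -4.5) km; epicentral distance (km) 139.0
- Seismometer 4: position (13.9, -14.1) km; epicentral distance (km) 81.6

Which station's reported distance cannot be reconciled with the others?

Seismometer 1

Solve using three stations at a time. Using Seismometer 2, Seismometer 3, Seismometer 4 (subtract circle equations pairwise → linear system) gives (x, y) ≈ (92.5, -35.6).
Distances from that point to each station vs reported:
  Seismometer 1: calculated 129.0 vs reported 166.8 → residual 37.8 km
  Seismometer 2: calculated 102.1 vs reported 102.2 → residual 0.1 km
  Seismometer 3: calculated 138.9 vs reported 139.0 → residual 0.1 km
  Seismometer 4: calculated 81.5 vs reported 81.6 → residual 0.1 km
Seismometer 2, Seismometer 3, Seismometer 4 are mutually consistent (residuals ≈ 0); Seismometer 1 is off by 37.8 km.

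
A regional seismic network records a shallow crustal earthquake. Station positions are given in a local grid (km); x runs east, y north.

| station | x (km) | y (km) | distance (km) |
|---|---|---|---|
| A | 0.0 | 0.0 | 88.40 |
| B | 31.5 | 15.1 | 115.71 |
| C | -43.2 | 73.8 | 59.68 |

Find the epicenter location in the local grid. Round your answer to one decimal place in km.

Circle about each station: x² + y² = 88.40²; (x − 31.5)² + (y − 15.1)² = 115.71²; (x + 43.2)² + (y − 73.8)² = 59.68².
Subtracting the A equation from the B and C equations removes the quadratic terms:
63.0 x + 30.2 y = -4353.98
-86.4 x + 147.6 y = 11565.54
Solving the 2×2 system: x ≈ -83.3, y ≈ 29.6 km.
Check against A (with the unrounded x, y): √(x²+y²) = 88.40 ≈ 88.40 km. ✓

-83.3 km east, 29.6 km north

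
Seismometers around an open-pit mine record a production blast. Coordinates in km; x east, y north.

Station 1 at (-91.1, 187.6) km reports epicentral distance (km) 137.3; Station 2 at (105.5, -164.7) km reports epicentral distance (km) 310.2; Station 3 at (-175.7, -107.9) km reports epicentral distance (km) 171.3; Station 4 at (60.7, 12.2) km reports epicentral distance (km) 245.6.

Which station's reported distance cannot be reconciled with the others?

Solve using three stations at a time. Using Station 1, Station 2, Station 3 (subtract circle equations pairwise → linear system) gives (x, y) ≈ (-115.9, 52.6).
Distances from that point to each station vs reported:
  Station 1: calculated 137.3 vs reported 137.3 → residual 0.0 km
  Station 2: calculated 310.2 vs reported 310.2 → residual 0.0 km
  Station 3: calculated 171.3 vs reported 171.3 → residual 0.0 km
  Station 4: calculated 181.1 vs reported 245.6 → residual 64.5 km
Station 1, Station 2, Station 3 are mutually consistent (residuals ≈ 0); Station 4 is off by 64.5 km.

Station 4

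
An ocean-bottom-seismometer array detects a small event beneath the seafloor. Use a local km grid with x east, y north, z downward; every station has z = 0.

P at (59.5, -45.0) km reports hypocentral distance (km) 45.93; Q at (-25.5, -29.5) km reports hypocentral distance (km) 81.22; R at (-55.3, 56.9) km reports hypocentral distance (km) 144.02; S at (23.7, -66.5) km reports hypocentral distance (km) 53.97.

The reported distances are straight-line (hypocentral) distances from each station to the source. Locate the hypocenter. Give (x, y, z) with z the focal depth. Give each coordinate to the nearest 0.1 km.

Each station gives a sphere (x−x_i)² + (y−y_i)² + z² = d_i² (stations at z=0).
Subtracting the P sphere from Q and R: z² cancels, leaving linear equations in x and y:
-170.0 x + 31.0 y = -8531.87
-229.6 x + 203.8 y = -17901.75
Solving: x ≈ 43.004, y ≈ -39.391 km (keep extra digits for the depth step; rounded: 43.0, -39.4).
Then from the P sphere: z² = 45.93² − (x − 59.5)² − (y + 45.0)² with x = 43.004, y = -39.391, so z ≈ 42.497 ≈ 42.5 km.
Check against S (with the unrounded solution): distance 53.98 ≈ 53.97 km. ✓

(43.0, -39.4, 42.5)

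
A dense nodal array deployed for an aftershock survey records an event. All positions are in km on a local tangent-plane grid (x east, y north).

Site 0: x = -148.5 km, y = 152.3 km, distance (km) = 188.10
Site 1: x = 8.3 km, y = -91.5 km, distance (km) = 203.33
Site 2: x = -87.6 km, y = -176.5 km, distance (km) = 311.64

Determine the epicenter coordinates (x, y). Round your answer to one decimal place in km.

x ≈ 34.8 km, y ≈ 110.1 km

Circle about each station: (x + 148.5)² + (y − 152.3)² = 188.10²; (x − 8.3)² + (y + 91.5)² = 203.33²; (x + 87.6)² + (y + 176.5)² = 311.64².
Subtracting pairs of circle equations eliminates x²+y² and gives linear equations (the radical axes):
313.6 x − 487.6 y = -42767.88
121.8 x − 657.6 y = -68159.41
Solving the 2×2 system: x ≈ 34.8, y ≈ 110.1 km.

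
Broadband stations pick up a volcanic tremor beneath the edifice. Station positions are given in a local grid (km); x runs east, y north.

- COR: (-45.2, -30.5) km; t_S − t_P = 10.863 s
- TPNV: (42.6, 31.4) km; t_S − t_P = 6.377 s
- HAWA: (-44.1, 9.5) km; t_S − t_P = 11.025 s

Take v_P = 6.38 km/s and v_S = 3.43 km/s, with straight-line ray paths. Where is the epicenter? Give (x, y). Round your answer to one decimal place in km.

33.9 km east, -15.1 km north

Distance from S−P lag: d = Δt · v_P v_S / (v_P − v_S) = Δt · (6.38·3.43)/(6.38−3.43) ≈ 7.4181·Δt.
So d_COR = 80.58, d_TPNV = 47.31, d_HAWA = 81.78 km.
Circle about each station: (x + 45.2)² + (y + 30.5)² = 80.58²; (x − 42.6)² + (y − 31.4)² = 47.31²; (x + 44.1)² + (y − 9.5)² = 81.78².
Subtracting pairs of circle equations eliminates x²+y² and gives linear equations (the radical axes):
175.6 x + 123.8 y = 4082.33
2.2 x + 80.0 y = -1133.06
Solving the 2×2 system: x ≈ 33.9, y ≈ -15.1 km.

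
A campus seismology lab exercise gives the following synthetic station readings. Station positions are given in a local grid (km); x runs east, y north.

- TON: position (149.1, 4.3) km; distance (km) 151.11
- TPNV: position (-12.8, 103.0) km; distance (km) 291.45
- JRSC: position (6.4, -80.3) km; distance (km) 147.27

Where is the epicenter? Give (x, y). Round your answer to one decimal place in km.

138.0 km east, -146.4 km north

Circle about each station: (x − 149.1)² + (y − 4.3)² = 151.11²; (x + 12.8)² + (y − 103.0)² = 291.45²; (x − 6.4)² + (y + 80.3)² = 147.27².
Subtracting the TON equation from the TPNV and JRSC equations removes the quadratic terms:
-323.8 x + 197.4 y = -73585.33
-285.4 x − 169.2 y = -14614.47
Solving the 2×2 system: x ≈ 138.0, y ≈ -146.4 km.
Check against TON (with the unrounded x, y): √((x − 149.1)²+(y − 4.3)²) = 151.11 ≈ 151.11 km. ✓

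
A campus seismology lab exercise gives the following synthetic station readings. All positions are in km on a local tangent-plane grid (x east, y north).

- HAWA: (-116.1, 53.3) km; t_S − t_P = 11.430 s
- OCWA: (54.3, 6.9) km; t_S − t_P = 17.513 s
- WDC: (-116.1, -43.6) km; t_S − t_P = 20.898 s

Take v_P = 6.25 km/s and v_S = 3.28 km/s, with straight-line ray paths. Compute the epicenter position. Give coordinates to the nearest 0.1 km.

Distance from S−P lag: d = Δt · v_P v_S / (v_P − v_S) = Δt · (6.25·3.28)/(6.25−3.28) ≈ 6.9024·Δt.
So d_HAWA = 78.89, d_OCWA = 120.88, d_WDC = 144.25 km.
Circle about each station: (x + 116.1)² + (y − 53.3)² = 78.89²; (x − 54.3)² + (y − 6.9)² = 120.88²; (x + 116.1)² + (y + 43.6)² = 144.25².
Subtracting pairs of circle equations eliminates x²+y² and gives linear equations (the radical axes):
340.8 x − 92.8 y = -21712.34
0.0 x − 193.8 y = -15524.36
Solving the 2×2 system: x ≈ -41.9, y ≈ 80.1 km.
Check against HAWA (with the unrounded x, y): √((x + 116.1)²+(y − 53.3)²) = 78.90 ≈ 78.89 km. ✓

(-41.9, 80.1)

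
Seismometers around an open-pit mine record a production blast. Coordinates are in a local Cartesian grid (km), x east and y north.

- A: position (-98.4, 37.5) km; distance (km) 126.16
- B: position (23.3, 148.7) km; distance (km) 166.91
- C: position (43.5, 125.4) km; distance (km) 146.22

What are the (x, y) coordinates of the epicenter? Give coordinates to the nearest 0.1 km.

Circle about each station: (x + 98.4)² + (y − 37.5)² = 126.16²; (x − 23.3)² + (y − 148.7)² = 166.91²; (x − 43.5)² + (y − 125.4)² = 146.22².
Subtracting pairs of circle equations eliminates x²+y² and gives linear equations (the radical axes):
243.4 x + 222.4 y = -376.83
283.8 x + 175.8 y = 1064.66
Solving the 2×2 system: x ≈ 14.9, y ≈ -18.0 km.

x ≈ 14.9 km, y ≈ -18.0 km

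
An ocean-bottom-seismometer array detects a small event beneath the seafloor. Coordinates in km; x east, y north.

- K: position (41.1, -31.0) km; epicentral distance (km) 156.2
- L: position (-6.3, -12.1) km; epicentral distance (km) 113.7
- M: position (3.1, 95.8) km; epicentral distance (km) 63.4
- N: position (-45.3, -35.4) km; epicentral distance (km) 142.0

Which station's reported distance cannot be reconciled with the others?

Solve using three stations at a time. Using K, L, M (subtract circle equations pairwise → linear system) gives (x, y) ≈ (-59.8, 88.2).
Distances from that point to each station vs reported:
  K: calculated 156.2 vs reported 156.2 → residual 0.0 km
  L: calculated 113.7 vs reported 113.7 → residual 0.0 km
  M: calculated 63.4 vs reported 63.4 → residual 0.0 km
  N: calculated 124.5 vs reported 142.0 → residual 17.5 km
K, L, M are mutually consistent (residuals ≈ 0); N is off by 17.5 km.

N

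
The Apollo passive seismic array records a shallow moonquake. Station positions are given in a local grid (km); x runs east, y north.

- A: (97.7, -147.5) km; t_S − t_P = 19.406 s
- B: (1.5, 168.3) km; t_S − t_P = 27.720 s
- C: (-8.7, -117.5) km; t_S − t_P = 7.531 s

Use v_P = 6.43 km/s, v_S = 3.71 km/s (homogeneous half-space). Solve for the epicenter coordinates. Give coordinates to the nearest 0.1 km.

x ≈ -53.1 km, y ≈ -68.6 km

Distance from S−P lag: d = Δt · v_P v_S / (v_P − v_S) = Δt · (6.43·3.71)/(6.43−3.71) ≈ 8.7703·Δt.
So d_A = 170.20, d_B = 243.11, d_C = 66.05 km.
Circle about each station: (x − 97.7)² + (y + 147.5)² = 170.20²; (x − 1.5)² + (y − 168.3)² = 243.11²; (x + 8.7)² + (y + 117.5)² = 66.05².
Subtracting the A equation from the B and C equations removes the quadratic terms:
-192.4 x + 631.6 y = -33108.83
-212.8 x + 60.0 y = 7185.84
Solving the 2×2 system: x ≈ -53.1, y ≈ -68.6 km.
Check against A (with the unrounded x, y): √((x − 97.7)²+(y + 147.5)²) = 170.20 ≈ 170.20 km. ✓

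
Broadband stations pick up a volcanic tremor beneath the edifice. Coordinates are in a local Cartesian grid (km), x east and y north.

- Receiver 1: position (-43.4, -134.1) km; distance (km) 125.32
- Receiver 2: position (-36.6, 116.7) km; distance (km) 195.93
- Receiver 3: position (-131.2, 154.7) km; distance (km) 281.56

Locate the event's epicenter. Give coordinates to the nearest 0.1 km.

(55.0, -56.5)

Circle about each station: (x + 43.4)² + (y + 134.1)² = 125.32²; (x + 36.6)² + (y − 116.7)² = 195.93²; (x + 131.2)² + (y − 154.7)² = 281.56².
Subtracting pairs of circle equations eliminates x²+y² and gives linear equations (the radical axes):
13.6 x + 501.6 y = -27591.38
-175.6 x + 577.6 y = -42291.77
Solving the 2×2 system: x ≈ 55.0, y ≈ -56.5 km.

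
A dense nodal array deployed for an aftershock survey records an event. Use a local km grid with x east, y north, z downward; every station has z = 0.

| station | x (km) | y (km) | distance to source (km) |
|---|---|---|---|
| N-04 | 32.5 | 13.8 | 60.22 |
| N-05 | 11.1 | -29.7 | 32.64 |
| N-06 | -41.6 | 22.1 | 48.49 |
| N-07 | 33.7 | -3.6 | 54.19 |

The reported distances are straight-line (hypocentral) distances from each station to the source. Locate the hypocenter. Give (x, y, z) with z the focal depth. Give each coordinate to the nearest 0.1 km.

Each station gives a sphere (x−x_i)² + (y−y_i)² + z² = d_i² (stations at z=0).
Subtracting the N-04 sphere from N-05 and N-06: z² cancels, leaving linear equations in x and y:
-42.8 x − 87.0 y = 2319.69
-148.2 x + 16.6 y = 2247.45
Solving: x ≈ -17.204, y ≈ -18.200 km (keep extra digits for the depth step; rounded: -17.2, -18.2).
Then from the N-04 sphere: z² = 60.22² − (x − 32.5)² − (y − 13.8)² with x = -17.204, y = -18.200, so z ≈ 11.487 ≈ 11.5 km.
Check against N-07 (with the unrounded solution): distance 54.19 ≈ 54.19 km. ✓

(-17.2, -18.2, 11.5)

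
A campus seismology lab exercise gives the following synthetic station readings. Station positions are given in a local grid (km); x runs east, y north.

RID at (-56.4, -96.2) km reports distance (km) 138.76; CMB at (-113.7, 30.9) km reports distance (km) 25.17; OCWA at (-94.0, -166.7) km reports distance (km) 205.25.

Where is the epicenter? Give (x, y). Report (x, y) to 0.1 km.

Circle about each station: (x + 56.4)² + (y + 96.2)² = 138.76²; (x + 113.7)² + (y − 30.9)² = 25.17²; (x + 94.0)² + (y + 166.7)² = 205.25².
Subtracting the RID equation from the CMB and OCWA equations removes the quadratic terms:
-114.6 x + 254.2 y = 20067.91
-75.2 x − 141.0 y = 1316.27
Solving the 2×2 system: x ≈ -89.7, y ≈ 38.5 km.
Check against RID (with the unrounded x, y): √((x + 56.4)²+(y + 96.2)²) = 138.76 ≈ 138.76 km. ✓

(-89.7, 38.5)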